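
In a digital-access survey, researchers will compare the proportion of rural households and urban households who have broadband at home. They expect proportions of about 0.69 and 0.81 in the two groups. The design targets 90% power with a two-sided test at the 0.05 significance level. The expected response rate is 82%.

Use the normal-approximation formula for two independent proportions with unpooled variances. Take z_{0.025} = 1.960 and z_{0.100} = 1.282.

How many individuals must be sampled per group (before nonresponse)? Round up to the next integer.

n = 328 per group

n = (z_{α/2} + z_β)² · [p₁(1−p₁) + p₂(1−p₂)] / (p₁ − p₂)²
  = (1.960 + 1.282)² · (0.69·0.31 + 0.81·0.19) / (-0.12)²
  = (3.242)² · (0.2139 + 0.1539) / 0.0144
  = 10.5106 · 0.3678 / 0.0144
  = 268.46
Adjust for 82% response: 268.46 / 0.82 = 327.39.
Round up → n = 328 per group.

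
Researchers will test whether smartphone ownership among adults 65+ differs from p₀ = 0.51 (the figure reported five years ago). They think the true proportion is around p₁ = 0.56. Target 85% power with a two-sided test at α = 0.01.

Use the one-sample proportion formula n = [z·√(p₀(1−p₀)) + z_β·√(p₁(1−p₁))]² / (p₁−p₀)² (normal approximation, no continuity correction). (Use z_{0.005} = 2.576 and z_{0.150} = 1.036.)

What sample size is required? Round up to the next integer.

n = 1299

n = [z_{α/2}·√(p₀q₀) + z_β·√(p₁q₁)]² / (p₁ − p₀)²
  = [2.576·√(0.51·0.49) + 1.036·√(0.56·0.44)]² / (0.05)²
  = [2.576·0.4999 + 1.036·0.4964]² / 0.0025
  = [1.8020]² / 0.0025
  = 1298.88
Round up → n = 1299.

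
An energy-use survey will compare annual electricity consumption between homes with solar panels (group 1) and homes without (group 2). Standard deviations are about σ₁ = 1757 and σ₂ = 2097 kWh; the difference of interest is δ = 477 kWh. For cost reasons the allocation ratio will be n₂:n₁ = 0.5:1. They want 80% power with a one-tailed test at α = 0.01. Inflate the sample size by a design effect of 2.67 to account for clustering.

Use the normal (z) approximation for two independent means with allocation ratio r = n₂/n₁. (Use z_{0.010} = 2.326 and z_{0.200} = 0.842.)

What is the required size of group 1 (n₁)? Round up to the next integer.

n₁ = (z_α + z_β)² · (σ₁² + σ₂²/r) / δ²
   = (2.326 + 0.842)² · (1757² + 2097²/0.5) / 477²
   = 10.0362 · (3087049 + 8794818) / 227529
   = 10.0362 · 11881867 / 227529
   = 524.10
Design effect: 2.67 × 524.10 = 1399.36.
Round up → n₁ = 1400; n₂ = r·n₁ = 0.5 × 1400 = 700.

n₁ = 1400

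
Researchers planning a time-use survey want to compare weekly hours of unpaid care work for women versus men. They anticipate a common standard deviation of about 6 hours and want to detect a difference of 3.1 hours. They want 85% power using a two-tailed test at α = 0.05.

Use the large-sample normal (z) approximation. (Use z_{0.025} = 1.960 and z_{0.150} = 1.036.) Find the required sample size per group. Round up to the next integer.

n = 68 per group

n = (z_{α/2} + z_β)² · (σ₁² + σ₂²) / δ²
  = (1.960 + 1.036)² · (2·6² = 72) / 3.1²
  = 8.9760 · 72 / 9.61
  = 67.25
Round up → n = 68 per group.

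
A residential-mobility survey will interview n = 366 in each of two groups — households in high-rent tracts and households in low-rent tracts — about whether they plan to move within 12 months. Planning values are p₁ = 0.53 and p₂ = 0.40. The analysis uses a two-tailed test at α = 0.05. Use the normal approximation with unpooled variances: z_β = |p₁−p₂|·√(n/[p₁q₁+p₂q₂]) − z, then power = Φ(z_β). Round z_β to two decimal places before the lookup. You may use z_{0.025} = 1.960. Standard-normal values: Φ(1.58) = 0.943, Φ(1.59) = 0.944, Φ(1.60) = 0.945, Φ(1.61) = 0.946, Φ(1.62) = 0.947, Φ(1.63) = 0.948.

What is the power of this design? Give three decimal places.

z_β = |p₁−p₂|·√(n/[p₁q₁+p₂q₂]) − z_{α/2}
    = 0.13 · √(366/0.4891) − 1.960
    = 0.13 · 27.3553 − 1.960
    = 3.5562 − 1.960 = 1.5962 → 1.60
Power = Φ(1.60) = 0.945.

Power ≈ 0.945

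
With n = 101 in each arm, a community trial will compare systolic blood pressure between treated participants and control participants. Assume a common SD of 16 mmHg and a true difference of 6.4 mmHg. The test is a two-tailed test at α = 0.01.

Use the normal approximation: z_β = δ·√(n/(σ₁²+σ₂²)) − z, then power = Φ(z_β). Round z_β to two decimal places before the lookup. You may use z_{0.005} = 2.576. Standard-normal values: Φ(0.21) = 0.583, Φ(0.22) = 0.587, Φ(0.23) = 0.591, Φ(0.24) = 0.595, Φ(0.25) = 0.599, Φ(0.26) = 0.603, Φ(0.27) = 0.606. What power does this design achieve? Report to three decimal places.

Power ≈ 0.606

z_β = δ·√(n/(σ₁²+σ₂²)) − z_{α/2}
    = 6.4 · √(101/512) − 2.576
    = 6.4 · 0.44415 − 2.576
    = 2.8425 − 2.576 = 0.2665 → 0.27
Power = Φ(0.27) = 0.606.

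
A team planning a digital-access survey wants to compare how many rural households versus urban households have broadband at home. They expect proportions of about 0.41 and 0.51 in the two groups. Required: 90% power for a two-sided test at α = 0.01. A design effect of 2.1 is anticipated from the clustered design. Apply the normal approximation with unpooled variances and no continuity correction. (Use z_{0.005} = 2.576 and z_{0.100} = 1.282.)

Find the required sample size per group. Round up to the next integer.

n = (z_{α/2} + z_β)² · [p₁(1−p₁) + p₂(1−p₂)] / (p₁ − p₂)²
  = (2.576 + 1.282)² · (0.41·0.59 + 0.51·0.49) / (-0.10)²
  = (3.858)² · (0.2419 + 0.2499) / 0.0100
  = 14.8842 · 0.4918 / 0.0100
  = 732.00
Design effect: 2.1 × 732.00 = 1537.21.
Round up → n = 1538 per group.

n = 1538 per group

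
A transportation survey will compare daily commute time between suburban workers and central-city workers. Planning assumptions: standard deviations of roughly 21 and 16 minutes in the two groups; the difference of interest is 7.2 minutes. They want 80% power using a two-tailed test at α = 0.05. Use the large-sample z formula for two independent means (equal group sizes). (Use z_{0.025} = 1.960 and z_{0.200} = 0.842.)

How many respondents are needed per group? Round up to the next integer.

n = 106 per group

n = (z_{α/2} + z_β)² · (σ₁² + σ₂²) / δ²
  = (1.960 + 0.842)² · (21² + 16² = 697) / 7.2²
  = 7.8512 · 697 / 51.84
  = 105.56
Round up → n = 106 per group.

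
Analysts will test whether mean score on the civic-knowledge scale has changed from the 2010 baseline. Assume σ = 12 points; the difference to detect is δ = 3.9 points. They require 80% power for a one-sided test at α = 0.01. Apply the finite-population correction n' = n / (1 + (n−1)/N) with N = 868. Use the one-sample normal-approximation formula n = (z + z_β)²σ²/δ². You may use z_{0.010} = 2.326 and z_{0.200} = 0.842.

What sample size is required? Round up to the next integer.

n = (z_α + z_β)² · σ² / δ²
  = (2.326 + 0.842)² · 12² / 3.9²
  = 10.0362 · 144 / 15.21
  = 95.02
Finite-population correction (N = 868): 95.02 / (1 + (95.02 − 1)/868) = 85.73.
Round up → n = 86.

n = 86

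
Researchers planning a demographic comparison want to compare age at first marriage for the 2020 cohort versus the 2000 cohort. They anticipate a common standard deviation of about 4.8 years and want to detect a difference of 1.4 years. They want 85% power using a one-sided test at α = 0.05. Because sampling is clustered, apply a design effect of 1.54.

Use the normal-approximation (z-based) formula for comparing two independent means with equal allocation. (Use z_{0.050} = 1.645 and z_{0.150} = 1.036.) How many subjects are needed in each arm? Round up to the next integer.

n = 261 per group

n = (z_α + z_β)² · (σ₁² + σ₂²) / δ²
  = (1.645 + 1.036)² · (2·4.8² = 46.08) / 1.4²
  = 7.1878 · 46.08 / 1.96
  = 168.99
Design effect: 1.54 × 168.99 = 260.24.
Round up → n = 261 per group.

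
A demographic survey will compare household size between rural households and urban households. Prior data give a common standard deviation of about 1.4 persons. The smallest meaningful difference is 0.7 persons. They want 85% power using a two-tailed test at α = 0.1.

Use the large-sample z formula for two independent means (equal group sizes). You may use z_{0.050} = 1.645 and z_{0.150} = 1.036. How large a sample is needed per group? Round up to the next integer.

n = (z_{α/2} + z_β)² · (σ₁² + σ₂²) / δ²
  = (1.645 + 1.036)² · (2·1.4² = 3.92) / 0.7²
  = 7.1878 · 3.92 / 0.49
  = 57.50
Round up → n = 58 per group.

n = 58 per group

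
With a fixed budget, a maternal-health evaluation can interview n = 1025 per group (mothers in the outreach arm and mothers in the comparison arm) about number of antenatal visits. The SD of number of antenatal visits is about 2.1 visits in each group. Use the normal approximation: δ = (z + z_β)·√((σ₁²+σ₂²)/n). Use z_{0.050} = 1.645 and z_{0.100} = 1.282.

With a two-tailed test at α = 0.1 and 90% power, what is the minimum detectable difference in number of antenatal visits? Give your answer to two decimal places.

Minimum detectable difference ≈ 0.27 visits

δ = (z_{α/2} + z_β) · √((σ₁²+σ₂²)/n)
  = (1.645 + 1.282) · √(8.82/1025)
  = 2.927 · √0.0086
  = 2.927 · 0.0928
  = 0.2715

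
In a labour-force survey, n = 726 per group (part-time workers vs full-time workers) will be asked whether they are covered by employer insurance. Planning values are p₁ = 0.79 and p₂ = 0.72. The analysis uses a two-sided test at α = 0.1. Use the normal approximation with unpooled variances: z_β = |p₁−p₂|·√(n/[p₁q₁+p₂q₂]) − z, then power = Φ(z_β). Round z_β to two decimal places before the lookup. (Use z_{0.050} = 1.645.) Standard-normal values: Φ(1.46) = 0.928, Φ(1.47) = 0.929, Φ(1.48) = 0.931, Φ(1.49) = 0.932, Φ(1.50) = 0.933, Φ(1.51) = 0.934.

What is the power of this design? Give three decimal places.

z_β = |p₁−p₂|·√(n/[p₁q₁+p₂q₂]) − z_{α/2}
    = 0.07 · √(726/0.3675) − 1.645
    = 0.07 · 44.4467 − 1.645
    = 3.1113 − 1.645 = 1.4663 → 1.47
Power = Φ(1.47) = 0.929.

Power ≈ 0.929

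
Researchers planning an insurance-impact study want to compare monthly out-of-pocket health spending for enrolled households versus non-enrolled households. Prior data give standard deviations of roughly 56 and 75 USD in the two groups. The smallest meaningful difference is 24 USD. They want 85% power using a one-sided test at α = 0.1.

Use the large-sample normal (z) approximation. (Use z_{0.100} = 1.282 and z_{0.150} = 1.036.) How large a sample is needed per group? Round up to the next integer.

n = 82 per group

n = (z_α + z_β)² · (σ₁² + σ₂²) / δ²
  = (1.282 + 1.036)² · (56² + 75² = 8761) / 24²
  = 5.3731 · 8761 / 576
  = 81.73
Round up → n = 82 per group.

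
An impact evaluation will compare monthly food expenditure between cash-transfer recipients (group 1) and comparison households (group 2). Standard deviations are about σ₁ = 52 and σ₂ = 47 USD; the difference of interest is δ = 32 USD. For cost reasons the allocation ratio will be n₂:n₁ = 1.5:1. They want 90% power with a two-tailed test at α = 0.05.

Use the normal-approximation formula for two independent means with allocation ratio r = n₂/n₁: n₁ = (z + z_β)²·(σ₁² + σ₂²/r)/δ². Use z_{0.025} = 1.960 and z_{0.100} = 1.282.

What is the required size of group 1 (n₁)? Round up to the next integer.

n₁ = (z_{α/2} + z_β)² · (σ₁² + σ₂²/r) / δ²
   = (1.960 + 1.282)² · (52² + 47²/1.5) / 32²
   = 10.5106 · (2704 + 1472.7) / 1024
   = 10.5106 · 4176.7 / 1024
   = 42.87
Round up → n₁ = 43; n₂ = r·n₁ = 1.5 × 43 = 65.

n₁ = 43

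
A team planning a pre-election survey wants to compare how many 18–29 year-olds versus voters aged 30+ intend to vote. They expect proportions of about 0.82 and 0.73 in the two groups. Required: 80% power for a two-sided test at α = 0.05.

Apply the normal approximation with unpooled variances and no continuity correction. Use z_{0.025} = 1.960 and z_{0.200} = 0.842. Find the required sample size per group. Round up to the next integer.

n = (z_{α/2} + z_β)² · [p₁(1−p₁) + p₂(1−p₂)] / (p₁ − p₂)²
  = (1.960 + 0.842)² · (0.82·0.18 + 0.73·0.27) / (0.09)²
  = (2.802)² · (0.1476 + 0.1971) / 0.0081
  = 7.8512 · 0.3447 / 0.0081
  = 334.11
Round up → n = 335 per group.

n = 335 per group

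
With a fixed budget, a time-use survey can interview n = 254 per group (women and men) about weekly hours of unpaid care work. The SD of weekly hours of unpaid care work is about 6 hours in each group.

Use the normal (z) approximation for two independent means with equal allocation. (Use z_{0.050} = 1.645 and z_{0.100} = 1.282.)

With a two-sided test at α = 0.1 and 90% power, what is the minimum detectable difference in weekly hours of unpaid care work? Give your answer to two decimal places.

Minimum detectable difference ≈ 1.56 hours

δ = (z_{α/2} + z_β) · √((σ₁²+σ₂²)/n)
  = (1.645 + 1.282) · √(72/254)
  = 2.927 · √0.28346
  = 2.927 · 0.5324
  = 1.5584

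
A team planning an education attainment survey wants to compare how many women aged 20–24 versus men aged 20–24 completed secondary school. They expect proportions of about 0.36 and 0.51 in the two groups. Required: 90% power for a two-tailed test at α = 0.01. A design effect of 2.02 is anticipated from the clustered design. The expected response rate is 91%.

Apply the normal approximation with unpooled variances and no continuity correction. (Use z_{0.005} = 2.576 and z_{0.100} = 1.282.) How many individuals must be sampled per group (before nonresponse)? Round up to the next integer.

n = (z_{α/2} + z_β)² · [p₁(1−p₁) + p₂(1−p₂)] / (p₁ − p₂)²
  = (2.576 + 1.282)² · (0.36·0.64 + 0.51·0.49) / (-0.15)²
  = (3.858)² · (0.2304 + 0.2499) / 0.0225
  = 14.8842 · 0.4803 / 0.0225
  = 317.73
Design effect: 2.02 × 317.73 = 641.81.
Adjust for 91% response: 641.81 / 0.91 = 705.28.
Round up → n = 706 per group.

n = 706 per group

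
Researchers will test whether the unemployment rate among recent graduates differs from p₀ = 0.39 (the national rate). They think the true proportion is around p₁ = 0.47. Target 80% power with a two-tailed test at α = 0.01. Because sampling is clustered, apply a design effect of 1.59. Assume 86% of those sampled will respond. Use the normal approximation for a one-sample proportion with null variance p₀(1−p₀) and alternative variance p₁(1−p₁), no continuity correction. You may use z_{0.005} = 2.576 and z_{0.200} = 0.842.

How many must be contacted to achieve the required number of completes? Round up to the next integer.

n = 813

n = [z_{α/2}·√(p₀q₀) + z_β·√(p₁q₁)]² / (p₁ − p₀)²
  = [2.576·√(0.39·0.61) + 0.842·√(0.47·0.53)]² / (0.08)²
  = [2.576·0.4877 + 0.842·0.4991]² / 0.0064
  = [1.6767]² / 0.0064
  = 439.26
Design effect: 1.59 × 439.26 = 698.43.
Adjust for 86% response: 698.43 / 0.86 = 812.12.
Round up → n = 813.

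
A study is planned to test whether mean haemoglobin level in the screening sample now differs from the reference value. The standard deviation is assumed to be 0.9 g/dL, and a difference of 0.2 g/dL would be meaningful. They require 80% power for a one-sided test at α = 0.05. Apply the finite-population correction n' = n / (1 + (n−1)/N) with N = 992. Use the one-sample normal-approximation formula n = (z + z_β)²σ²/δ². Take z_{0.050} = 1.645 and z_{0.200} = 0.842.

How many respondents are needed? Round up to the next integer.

n = 112

n = (z_α + z_β)² · σ² / δ²
  = (1.645 + 0.842)² · 0.9² / 0.2²
  = 6.1852 · 0.81 / 0.04
  = 125.25
Finite-population correction (N = 992): 125.25 / (1 + (125.25 − 1)/992) = 111.31.
Round up → n = 112.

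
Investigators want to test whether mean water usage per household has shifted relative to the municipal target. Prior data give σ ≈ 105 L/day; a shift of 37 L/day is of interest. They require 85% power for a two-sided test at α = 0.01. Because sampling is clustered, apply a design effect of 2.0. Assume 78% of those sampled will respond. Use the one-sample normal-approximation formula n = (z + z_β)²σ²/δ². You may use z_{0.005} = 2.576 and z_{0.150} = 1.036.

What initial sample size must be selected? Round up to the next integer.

n = (z_{α/2} + z_β)² · σ² / δ²
  = (2.576 + 1.036)² · 105² / 37²
  = 13.0465 · 11025 / 1369
  = 105.07
Design effect: 2.0 × 105.07 = 210.14.
Adjust for 78% response: 210.14 / 0.78 = 269.41.
Round up → n = 270.

n = 270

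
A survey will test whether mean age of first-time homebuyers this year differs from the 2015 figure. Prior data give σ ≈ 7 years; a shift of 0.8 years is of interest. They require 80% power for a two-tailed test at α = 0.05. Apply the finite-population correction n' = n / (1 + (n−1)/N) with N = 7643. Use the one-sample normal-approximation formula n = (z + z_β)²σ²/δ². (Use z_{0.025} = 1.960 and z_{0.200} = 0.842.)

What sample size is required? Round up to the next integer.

n = 558

n = (z_{α/2} + z_β)² · σ² / δ²
  = (1.960 + 0.842)² · 7² / 0.8²
  = 7.8512 · 49 / 0.64
  = 601.11
Finite-population correction (N = 7643): 601.11 / (1 + (601.11 − 1)/7643) = 557.35.
Round up → n = 558.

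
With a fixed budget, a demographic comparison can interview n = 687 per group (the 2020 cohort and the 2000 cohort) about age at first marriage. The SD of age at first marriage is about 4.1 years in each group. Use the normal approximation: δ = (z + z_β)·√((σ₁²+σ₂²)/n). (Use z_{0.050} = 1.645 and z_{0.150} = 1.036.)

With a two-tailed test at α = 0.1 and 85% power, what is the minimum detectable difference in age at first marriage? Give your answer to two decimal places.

Minimum detectable difference ≈ 0.59 years

δ = (z_{α/2} + z_β) · √((σ₁²+σ₂²)/n)
  = (1.645 + 1.036) · √(33.62/687)
  = 2.681 · √0.04894
  = 2.681 · 0.2212
  = 0.5931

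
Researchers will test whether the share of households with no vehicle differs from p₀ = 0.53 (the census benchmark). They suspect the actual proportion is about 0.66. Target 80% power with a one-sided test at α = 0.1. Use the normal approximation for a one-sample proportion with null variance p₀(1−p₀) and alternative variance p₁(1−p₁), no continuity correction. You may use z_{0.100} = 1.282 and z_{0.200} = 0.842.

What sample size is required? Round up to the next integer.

n = [z_α·√(p₀q₀) + z_β·√(p₁q₁)]² / (p₁ − p₀)²
  = [1.282·√(0.53·0.47) + 0.842·√(0.66·0.34)]² / (0.13)²
  = [1.282·0.4991 + 0.842·0.4737]² / 0.0169
  = [1.0387]² / 0.0169
  = 63.84
Round up → n = 64.

n = 64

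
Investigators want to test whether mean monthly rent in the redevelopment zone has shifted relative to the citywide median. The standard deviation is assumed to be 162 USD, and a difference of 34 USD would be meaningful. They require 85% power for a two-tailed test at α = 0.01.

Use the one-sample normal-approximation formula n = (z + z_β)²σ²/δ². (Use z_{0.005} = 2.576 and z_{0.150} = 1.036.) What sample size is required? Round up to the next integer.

n = (z_{α/2} + z_β)² · σ² / δ²
  = (2.576 + 1.036)² · 162² / 34²
  = 13.0465 · 26244 / 1156
  = 296.19
Round up → n = 297.

n = 297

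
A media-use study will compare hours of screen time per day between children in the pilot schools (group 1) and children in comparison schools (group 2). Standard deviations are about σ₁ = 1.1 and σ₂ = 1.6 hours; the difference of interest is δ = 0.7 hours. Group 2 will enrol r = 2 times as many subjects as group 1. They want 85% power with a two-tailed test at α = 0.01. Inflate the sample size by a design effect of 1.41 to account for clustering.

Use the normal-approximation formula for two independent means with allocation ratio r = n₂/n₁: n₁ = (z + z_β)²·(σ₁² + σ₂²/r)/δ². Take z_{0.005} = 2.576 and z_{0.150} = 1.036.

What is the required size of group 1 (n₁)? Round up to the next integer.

n₁ = (z_{α/2} + z_β)² · (σ₁² + σ₂²/r) / δ²
   = (2.576 + 1.036)² · (1.1² + 1.6²/2) / 0.7²
   = 13.0465 · (1.21 + 1.28) / 0.49
   = 13.0465 · 2.49 / 0.49
   = 66.30
Design effect: 1.41 × 66.30 = 93.48.
Round up → n₁ = 94; n₂ = r·n₁ = 2 × 94 = 188.

n₁ = 94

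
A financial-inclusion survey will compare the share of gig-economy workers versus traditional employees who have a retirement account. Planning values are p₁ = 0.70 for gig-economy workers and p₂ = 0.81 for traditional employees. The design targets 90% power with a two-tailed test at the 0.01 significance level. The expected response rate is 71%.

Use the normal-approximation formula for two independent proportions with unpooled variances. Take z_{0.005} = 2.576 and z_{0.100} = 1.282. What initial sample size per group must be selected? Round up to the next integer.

n = 631 per group

n = (z_{α/2} + z_β)² · [p₁(1−p₁) + p₂(1−p₂)] / (p₁ − p₂)²
  = (2.576 + 1.282)² · (0.70·0.30 + 0.81·0.19) / (-0.11)²
  = (3.858)² · (0.2100 + 0.1539) / 0.0121
  = 14.8842 · 0.3639 / 0.0121
  = 447.63
Adjust for 71% response: 447.63 / 0.71 = 630.47.
Round up → n = 631 per group.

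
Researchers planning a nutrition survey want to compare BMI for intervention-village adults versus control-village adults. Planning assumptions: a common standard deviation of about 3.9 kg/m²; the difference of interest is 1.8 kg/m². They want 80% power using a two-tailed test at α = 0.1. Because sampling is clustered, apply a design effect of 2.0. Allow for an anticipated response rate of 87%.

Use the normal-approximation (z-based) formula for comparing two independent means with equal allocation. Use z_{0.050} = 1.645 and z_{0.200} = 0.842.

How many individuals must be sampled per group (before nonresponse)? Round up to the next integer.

n = (z_{α/2} + z_β)² · (σ₁² + σ₂²) / δ²
  = (1.645 + 0.842)² · (2·3.9² = 30.42) / 1.8²
  = 6.1852 · 30.42 / 3.24
  = 58.07
Design effect: 2.0 × 58.07 = 116.14.
Adjust for 87% response: 116.14 / 0.87 = 133.50.
Round up → n = 134 per group.

n = 134 per group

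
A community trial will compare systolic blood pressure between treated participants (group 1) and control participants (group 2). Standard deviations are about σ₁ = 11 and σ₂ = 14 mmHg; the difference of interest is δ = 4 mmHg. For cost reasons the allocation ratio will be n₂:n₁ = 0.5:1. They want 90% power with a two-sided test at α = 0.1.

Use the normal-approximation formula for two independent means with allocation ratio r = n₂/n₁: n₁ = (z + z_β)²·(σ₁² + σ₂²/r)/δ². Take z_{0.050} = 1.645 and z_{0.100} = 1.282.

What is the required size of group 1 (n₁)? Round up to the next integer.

n₁ = 275

n₁ = (z_{α/2} + z_β)² · (σ₁² + σ₂²/r) / δ²
   = (1.645 + 1.282)² · (11² + 14²/0.5) / 4²
   = 8.5673 · (121 + 392) / 16
   = 8.5673 · 513 / 16
   = 274.69
Round up → n₁ = 275; n₂ = r·n₁ = 0.5 × 275 = 138.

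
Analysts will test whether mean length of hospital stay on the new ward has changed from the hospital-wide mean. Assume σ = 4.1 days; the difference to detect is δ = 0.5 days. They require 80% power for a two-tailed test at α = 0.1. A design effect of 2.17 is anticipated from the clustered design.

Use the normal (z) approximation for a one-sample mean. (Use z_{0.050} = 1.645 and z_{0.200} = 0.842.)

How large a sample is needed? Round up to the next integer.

n = (z_{α/2} + z_β)² · σ² / δ²
  = (1.645 + 0.842)² · 4.1² / 0.5²
  = 6.1852 · 16.81 / 0.25
  = 415.89
Design effect: 2.17 × 415.89 = 902.48.
Round up → n = 903.

n = 903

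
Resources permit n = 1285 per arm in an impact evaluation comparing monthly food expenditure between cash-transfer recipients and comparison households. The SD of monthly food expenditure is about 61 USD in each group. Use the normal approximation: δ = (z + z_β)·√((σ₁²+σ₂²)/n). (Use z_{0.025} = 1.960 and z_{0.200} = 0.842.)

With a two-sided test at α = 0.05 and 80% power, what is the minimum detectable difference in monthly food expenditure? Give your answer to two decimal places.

Minimum detectable difference ≈ 6.74 USD

δ = (z_{α/2} + z_β) · √((σ₁²+σ₂²)/n)
  = (1.960 + 0.842) · √(7442/1285)
  = 2.802 · √5.7914
  = 2.802 · 2.4065
  = 6.7431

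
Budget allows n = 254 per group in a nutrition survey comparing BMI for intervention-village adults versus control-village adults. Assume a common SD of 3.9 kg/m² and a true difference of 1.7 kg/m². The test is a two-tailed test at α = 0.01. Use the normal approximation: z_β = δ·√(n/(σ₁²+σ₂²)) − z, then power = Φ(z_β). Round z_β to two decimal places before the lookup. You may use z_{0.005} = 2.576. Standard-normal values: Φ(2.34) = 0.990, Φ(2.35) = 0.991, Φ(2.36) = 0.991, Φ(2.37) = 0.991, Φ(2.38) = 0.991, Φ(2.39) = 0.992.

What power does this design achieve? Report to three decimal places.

Power ≈ 0.990

z_β = δ·√(n/(σ₁²+σ₂²)) − z_{α/2}
    = 1.7 · √(254/30.42) − 2.576
    = 1.7 · 2.88960 − 2.576
    = 4.9123 − 2.576 = 2.3363 → 2.34
Power = Φ(2.34) = 0.990.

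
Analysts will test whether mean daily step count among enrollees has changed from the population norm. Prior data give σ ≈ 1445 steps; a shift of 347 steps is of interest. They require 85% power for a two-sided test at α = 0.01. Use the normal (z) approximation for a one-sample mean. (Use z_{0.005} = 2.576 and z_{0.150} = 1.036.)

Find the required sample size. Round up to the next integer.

n = (z_{α/2} + z_β)² · σ² / δ²
  = (2.576 + 1.036)² · 1445² / 347²
  = 13.0465 · 2088025 / 120409
  = 226.24
Round up → n = 227.

n = 227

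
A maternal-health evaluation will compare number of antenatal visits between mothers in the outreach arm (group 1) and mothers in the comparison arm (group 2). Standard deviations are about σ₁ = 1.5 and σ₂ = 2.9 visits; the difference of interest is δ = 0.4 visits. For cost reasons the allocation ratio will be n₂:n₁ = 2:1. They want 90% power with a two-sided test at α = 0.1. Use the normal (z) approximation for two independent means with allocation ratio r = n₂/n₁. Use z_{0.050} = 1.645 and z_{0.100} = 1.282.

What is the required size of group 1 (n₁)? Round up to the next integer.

n₁ = 346

n₁ = (z_{α/2} + z_β)² · (σ₁² + σ₂²/r) / δ²
   = (1.645 + 1.282)² · (1.5² + 2.9²/2) / 0.4²
   = 8.5673 · (2.25 + 4.205) / 0.16
   = 8.5673 · 6.455 / 0.16
   = 345.64
Round up → n₁ = 346; n₂ = r·n₁ = 2 × 346 = 692.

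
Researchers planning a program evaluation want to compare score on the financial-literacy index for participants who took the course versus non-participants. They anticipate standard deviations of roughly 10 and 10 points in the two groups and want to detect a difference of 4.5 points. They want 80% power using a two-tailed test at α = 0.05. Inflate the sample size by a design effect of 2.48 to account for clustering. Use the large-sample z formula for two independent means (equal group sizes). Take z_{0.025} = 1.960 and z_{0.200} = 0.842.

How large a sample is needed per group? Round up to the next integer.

n = 193 per group

n = (z_{α/2} + z_β)² · (σ₁² + σ₂²) / δ²
  = (1.960 + 0.842)² · (10² + 10² = 200) / 4.5²
  = 7.8512 · 200 / 20.25
  = 77.54
Design effect: 2.48 × 77.54 = 192.31.
Round up → n = 193 per group.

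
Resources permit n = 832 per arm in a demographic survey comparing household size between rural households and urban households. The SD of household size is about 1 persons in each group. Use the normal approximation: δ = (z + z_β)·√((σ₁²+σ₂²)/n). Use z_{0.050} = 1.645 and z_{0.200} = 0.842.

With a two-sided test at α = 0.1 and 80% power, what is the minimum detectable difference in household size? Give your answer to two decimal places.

Minimum detectable difference ≈ 0.12 persons

δ = (z_{α/2} + z_β) · √((σ₁²+σ₂²)/n)
  = (1.645 + 0.842) · √(2/832)
  = 2.487 · √0.0024
  = 2.487 · 0.0490
  = 0.1219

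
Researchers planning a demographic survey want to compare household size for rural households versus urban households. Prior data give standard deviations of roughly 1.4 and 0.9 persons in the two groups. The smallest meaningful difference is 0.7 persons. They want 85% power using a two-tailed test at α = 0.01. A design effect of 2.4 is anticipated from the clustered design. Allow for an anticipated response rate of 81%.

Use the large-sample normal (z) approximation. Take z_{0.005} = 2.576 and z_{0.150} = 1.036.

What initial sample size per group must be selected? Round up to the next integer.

n = (z_{α/2} + z_β)² · (σ₁² + σ₂²) / δ²
  = (2.576 + 1.036)² · (1.4² + 0.9² = 2.77) / 0.7²
  = 13.0465 · 2.77 / 0.49
  = 73.75
Design effect: 2.4 × 73.75 = 177.01.
Adjust for 81% response: 177.01 / 0.81 = 218.53.
Round up → n = 219 per group.

n = 219 per group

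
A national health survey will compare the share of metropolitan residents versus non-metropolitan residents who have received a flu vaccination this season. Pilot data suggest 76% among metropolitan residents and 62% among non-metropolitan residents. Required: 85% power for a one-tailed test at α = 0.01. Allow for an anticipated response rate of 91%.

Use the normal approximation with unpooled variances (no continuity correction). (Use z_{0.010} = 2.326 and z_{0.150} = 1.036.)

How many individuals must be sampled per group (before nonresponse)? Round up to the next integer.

n = (z_α + z_β)² · [p₁(1−p₁) + p₂(1−p₂)] / (p₁ − p₂)²
  = (2.326 + 1.036)² · (0.76·0.24 + 0.62·0.38) / (0.14)²
  = (3.362)² · (0.1824 + 0.2356) / 0.0196
  = 11.3030 · 0.4180 / 0.0196
  = 241.05
Adjust for 91% response: 241.05 / 0.91 = 264.90.
Round up → n = 265 per group.

n = 265 per group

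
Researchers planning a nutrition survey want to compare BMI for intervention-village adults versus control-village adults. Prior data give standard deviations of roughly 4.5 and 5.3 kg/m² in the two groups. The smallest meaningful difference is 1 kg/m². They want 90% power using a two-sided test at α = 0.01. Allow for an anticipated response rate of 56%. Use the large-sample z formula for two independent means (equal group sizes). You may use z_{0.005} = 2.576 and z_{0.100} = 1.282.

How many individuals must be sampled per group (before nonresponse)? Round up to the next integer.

n = 1285 per group

n = (z_{α/2} + z_β)² · (σ₁² + σ₂²) / δ²
  = (2.576 + 1.282)² · (4.5² + 5.3² = 48.34) / 1²
  = 14.8842 · 48.34 / 1
  = 719.50
Adjust for 56% response: 719.50 / 0.56 = 1284.82.
Round up → n = 1285 per group.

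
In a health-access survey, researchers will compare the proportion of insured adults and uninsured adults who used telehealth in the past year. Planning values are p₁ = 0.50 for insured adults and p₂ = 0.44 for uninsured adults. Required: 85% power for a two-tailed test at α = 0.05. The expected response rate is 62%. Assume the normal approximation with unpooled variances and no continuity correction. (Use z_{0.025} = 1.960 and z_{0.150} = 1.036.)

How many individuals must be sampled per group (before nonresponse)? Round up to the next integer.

n = 1997 per group

n = (z_{α/2} + z_β)² · [p₁(1−p₁) + p₂(1−p₂)] / (p₁ − p₂)²
  = (1.960 + 1.036)² · (0.50·0.50 + 0.44·0.56) / (0.06)²
  = (2.996)² · (0.2500 + 0.2464) / 0.0036
  = 8.9760 · 0.4964 / 0.0036
  = 1237.69
Adjust for 62% response: 1237.69 / 0.62 = 1996.28.
Round up → n = 1997 per group.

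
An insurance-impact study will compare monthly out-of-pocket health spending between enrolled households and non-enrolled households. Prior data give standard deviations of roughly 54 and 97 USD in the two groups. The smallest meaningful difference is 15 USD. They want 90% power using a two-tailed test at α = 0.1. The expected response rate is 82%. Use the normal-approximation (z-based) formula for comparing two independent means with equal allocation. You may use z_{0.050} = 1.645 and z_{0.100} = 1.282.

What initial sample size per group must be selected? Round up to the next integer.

n = (z_{α/2} + z_β)² · (σ₁² + σ₂²) / δ²
  = (1.645 + 1.282)² · (54² + 97² = 12325) / 15²
  = 8.5673 · 12325 / 225
  = 469.30
Adjust for 82% response: 469.30 / 0.82 = 572.32.
Round up → n = 573 per group.

n = 573 per group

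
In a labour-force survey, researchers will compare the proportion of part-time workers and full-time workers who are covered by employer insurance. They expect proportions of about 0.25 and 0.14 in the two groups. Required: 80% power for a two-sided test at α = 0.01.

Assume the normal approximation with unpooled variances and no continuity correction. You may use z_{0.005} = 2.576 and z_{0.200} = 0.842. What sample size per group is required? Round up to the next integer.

n = 298 per group

n = (z_{α/2} + z_β)² · [p₁(1−p₁) + p₂(1−p₂)] / (p₁ − p₂)²
  = (2.576 + 0.842)² · (0.25·0.75 + 0.14·0.86) / (0.11)²
  = (3.418)² · (0.1875 + 0.1204) / 0.0121
  = 11.6827 · 0.3079 / 0.0121
  = 297.28
Round up → n = 298 per group.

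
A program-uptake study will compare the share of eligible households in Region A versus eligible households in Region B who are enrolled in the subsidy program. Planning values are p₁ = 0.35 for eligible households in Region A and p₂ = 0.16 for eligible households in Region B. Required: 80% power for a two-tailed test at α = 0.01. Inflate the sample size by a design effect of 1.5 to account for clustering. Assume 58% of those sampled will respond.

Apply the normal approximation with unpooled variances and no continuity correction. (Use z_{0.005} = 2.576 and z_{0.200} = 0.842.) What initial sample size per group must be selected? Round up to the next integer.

n = (z_{α/2} + z_β)² · [p₁(1−p₁) + p₂(1−p₂)] / (p₁ − p₂)²
  = (2.576 + 0.842)² · (0.35·0.65 + 0.16·0.84) / (0.19)²
  = (3.418)² · (0.2275 + 0.1344) / 0.0361
  = 11.6827 · 0.3619 / 0.0361
  = 117.12
Design effect: 1.5 × 117.12 = 175.68.
Adjust for 58% response: 175.68 / 0.58 = 302.89.
Round up → n = 303 per group.

n = 303 per group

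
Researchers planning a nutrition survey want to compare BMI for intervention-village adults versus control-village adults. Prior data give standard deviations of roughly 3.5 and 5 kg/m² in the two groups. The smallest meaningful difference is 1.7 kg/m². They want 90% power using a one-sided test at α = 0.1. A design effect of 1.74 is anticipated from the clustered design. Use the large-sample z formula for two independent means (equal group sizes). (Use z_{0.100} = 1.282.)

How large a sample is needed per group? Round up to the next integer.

n = (z_α + z_β)² · (σ₁² + σ₂²) / δ²
  = (1.282 + 1.282)² · (3.5² + 5² = 37.25) / 1.7²
  = 6.5741 · 37.25 / 2.89
  = 84.74
Design effect: 1.74 × 84.74 = 147.44.
Round up → n = 148 per group.

n = 148 per group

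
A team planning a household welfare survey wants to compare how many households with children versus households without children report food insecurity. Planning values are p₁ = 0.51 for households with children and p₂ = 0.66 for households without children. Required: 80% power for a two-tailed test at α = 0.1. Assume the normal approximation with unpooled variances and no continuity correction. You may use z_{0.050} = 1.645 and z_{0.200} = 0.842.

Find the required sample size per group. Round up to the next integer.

n = (z_{α/2} + z_β)² · [p₁(1−p₁) + p₂(1−p₂)] / (p₁ − p₂)²
  = (1.645 + 0.842)² · (0.51·0.49 + 0.66·0.34) / (-0.15)²
  = (2.487)² · (0.2499 + 0.2244) / 0.0225
  = 6.1852 · 0.4743 / 0.0225
  = 130.38
Round up → n = 131 per group.

n = 131 per group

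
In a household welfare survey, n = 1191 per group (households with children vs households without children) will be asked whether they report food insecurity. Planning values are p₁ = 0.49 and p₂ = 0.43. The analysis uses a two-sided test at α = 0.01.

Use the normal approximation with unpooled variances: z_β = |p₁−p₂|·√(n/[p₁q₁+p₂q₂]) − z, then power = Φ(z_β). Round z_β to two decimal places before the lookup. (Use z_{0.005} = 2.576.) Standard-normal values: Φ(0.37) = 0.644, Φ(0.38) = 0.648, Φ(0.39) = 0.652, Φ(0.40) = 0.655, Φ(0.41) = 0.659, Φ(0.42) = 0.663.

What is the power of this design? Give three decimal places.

z_β = |p₁−p₂|·√(n/[p₁q₁+p₂q₂]) − z_{α/2}
    = 0.06 · √(1191/0.4950) − 2.576
    = 0.06 · 49.0516 − 2.576
    = 2.9431 − 2.576 = 0.3671 → 0.37
Power = Φ(0.37) = 0.644.

Power ≈ 0.644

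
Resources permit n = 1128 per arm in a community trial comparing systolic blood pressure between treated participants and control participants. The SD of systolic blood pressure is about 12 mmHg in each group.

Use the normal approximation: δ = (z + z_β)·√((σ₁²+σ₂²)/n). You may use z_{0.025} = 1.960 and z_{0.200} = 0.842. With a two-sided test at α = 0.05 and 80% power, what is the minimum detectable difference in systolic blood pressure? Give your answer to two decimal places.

Minimum detectable difference ≈ 1.42 mmHg

δ = (z_{α/2} + z_β) · √((σ₁²+σ₂²)/n)
  = (1.960 + 0.842) · √(288/1128)
  = 2.802 · √0.25532
  = 2.802 · 0.5053
  = 1.4158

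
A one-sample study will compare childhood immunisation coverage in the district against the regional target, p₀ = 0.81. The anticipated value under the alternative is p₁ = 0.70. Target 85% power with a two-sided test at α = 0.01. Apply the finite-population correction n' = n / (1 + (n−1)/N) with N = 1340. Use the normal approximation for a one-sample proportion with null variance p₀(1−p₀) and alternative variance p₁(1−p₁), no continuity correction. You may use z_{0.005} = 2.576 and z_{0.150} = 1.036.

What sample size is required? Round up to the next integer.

n = 161

n = [z_{α/2}·√(p₀q₀) + z_β·√(p₁q₁)]² / (p₁ − p₀)²
  = [2.576·√(0.81·0.19) + 1.036·√(0.70·0.30)]² / (-0.11)²
  = [2.576·0.3923 + 1.036·0.4583]² / 0.0121
  = [1.4853]² / 0.0121
  = 182.33
Finite-population correction (N = 1340): 182.33 / (1 + (182.33 − 1)/1340) = 160.60.
Round up → n = 161.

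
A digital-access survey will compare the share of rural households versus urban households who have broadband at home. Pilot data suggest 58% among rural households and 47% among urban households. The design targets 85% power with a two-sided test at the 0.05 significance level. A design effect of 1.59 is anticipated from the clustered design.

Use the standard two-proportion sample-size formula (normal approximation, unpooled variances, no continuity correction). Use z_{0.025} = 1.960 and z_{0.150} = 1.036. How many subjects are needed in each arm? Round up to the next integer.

n = (z_{α/2} + z_β)² · [p₁(1−p₁) + p₂(1−p₂)] / (p₁ − p₂)²
  = (1.960 + 1.036)² · (0.58·0.42 + 0.47·0.53) / (0.11)²
  = (2.996)² · (0.2436 + 0.2491) / 0.0121
  = 8.9760 · 0.4927 / 0.0121
  = 365.49
Design effect: 1.59 × 365.49 = 581.14.
Round up → n = 582 per group.

n = 582 per group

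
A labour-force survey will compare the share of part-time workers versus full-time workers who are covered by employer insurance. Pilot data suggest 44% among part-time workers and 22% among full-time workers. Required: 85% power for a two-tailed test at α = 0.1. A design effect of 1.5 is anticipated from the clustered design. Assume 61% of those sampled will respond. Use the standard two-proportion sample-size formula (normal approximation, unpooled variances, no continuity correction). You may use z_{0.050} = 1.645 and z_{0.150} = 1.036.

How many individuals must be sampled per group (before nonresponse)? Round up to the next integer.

n = 153 per group

n = (z_{α/2} + z_β)² · [p₁(1−p₁) + p₂(1−p₂)] / (p₁ − p₂)²
  = (1.645 + 1.036)² · (0.44·0.56 + 0.22·0.78) / (0.22)²
  = (2.681)² · (0.2464 + 0.1716) / 0.0484
  = 7.1878 · 0.4180 / 0.0484
  = 62.08
Design effect: 1.5 × 62.08 = 93.11.
Adjust for 61% response: 93.11 / 0.61 = 152.65.
Round up → n = 153 per group.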